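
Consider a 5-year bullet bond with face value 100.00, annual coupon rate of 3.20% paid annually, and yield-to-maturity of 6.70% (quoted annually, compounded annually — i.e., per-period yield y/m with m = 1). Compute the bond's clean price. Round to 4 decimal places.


Coupon per period c = face * coupon_rate / m = 3.200000
Periods per year m = 1; per-period yield y/m = 0.067000
Number of cashflows N = 5
Cashflows (t years, CF_t, discount factor 1/(1+y/m)^(m*t), PV):
  t = 1.0000: CF_t = 3.200000, DF = 0.937207, PV = 2.999063
  t = 2.0000: CF_t = 3.200000, DF = 0.878357, PV = 2.810743
  t = 3.0000: CF_t = 3.200000, DF = 0.823203, PV = 2.634248
  t = 4.0000: CF_t = 3.200000, DF = 0.771511, PV = 2.468836
  t = 5.0000: CF_t = 103.200000, DF = 0.723066, PV = 74.620405
Price P = sum_t PV_t = 85.533295

Answer: Price = 85.5333


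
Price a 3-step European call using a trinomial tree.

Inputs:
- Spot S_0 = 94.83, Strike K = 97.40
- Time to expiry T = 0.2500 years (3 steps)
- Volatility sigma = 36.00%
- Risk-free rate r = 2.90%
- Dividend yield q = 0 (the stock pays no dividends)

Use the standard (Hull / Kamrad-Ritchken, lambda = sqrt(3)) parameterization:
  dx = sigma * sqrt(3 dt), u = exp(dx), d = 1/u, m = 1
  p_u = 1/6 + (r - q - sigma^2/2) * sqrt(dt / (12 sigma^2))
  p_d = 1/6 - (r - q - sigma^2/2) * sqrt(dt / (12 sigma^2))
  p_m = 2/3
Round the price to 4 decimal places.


Answer: Price = V(0,0) = 5.7692

Derivation:
dt = T/N = 0.083333; dx = sigma*sqrt(3*dt) = 0.180000
u = exp(dx) = 1.197217; d = 1/u = 0.835270
p_u = 0.158380, p_m = 0.666667, p_d = 0.174954
Discount per step: exp(-r*dt) = 0.997586
Stock lattice S(k, j) with j the centered position index:
  k=0: S(0,+0) = 94.8300
  k=1: S(1,-1) = 79.2087; S(1,+0) = 94.8300; S(1,+1) = 113.5321
  k=2: S(2,-2) = 66.1606; S(2,-1) = 79.2087; S(2,+0) = 94.8300; S(2,+1) = 113.5321; S(2,+2) = 135.9226
  k=3: S(3,-3) = 55.2620; S(3,-2) = 66.1606; S(3,-1) = 79.2087; S(3,+0) = 94.8300; S(3,+1) = 113.5321; S(3,+2) = 135.9226; S(3,+3) = 162.7289
Terminal payoffs V(N, j) = max(S_T - K, 0):
  V(3,-3) = 0.000000; V(3,-2) = 0.000000; V(3,-1) = 0.000000; V(3,+0) = 0.000000; V(3,+1) = 16.132123; V(3,+2) = 38.522628; V(3,+3) = 65.328931
Backward induction: V(k, j) = exp(-r*dt) * [p_u * V(k+1, j+1) + p_m * V(k+1, j) + p_d * V(k+1, j-1)]
  V(2,-2) = exp(-r*dt) * [p_u*0.000000 + p_m*0.000000 + p_d*0.000000] = 0.000000
  V(2,-1) = exp(-r*dt) * [p_u*0.000000 + p_m*0.000000 + p_d*0.000000] = 0.000000
  V(2,+0) = exp(-r*dt) * [p_u*16.132123 + p_m*0.000000 + p_d*0.000000] = 2.548832
  V(2,+1) = exp(-r*dt) * [p_u*38.522628 + p_m*16.132123 + p_d*0.000000] = 16.815262
  V(2,+2) = exp(-r*dt) * [p_u*65.328931 + p_m*38.522628 + p_d*16.132123] = 38.757122
  V(1,-1) = exp(-r*dt) * [p_u*2.548832 + p_m*0.000000 + p_d*0.000000] = 0.402709
  V(1,+0) = exp(-r*dt) * [p_u*16.815262 + p_m*2.548832 + p_d*0.000000] = 4.351887
  V(1,+1) = exp(-r*dt) * [p_u*38.757122 + p_m*16.815262 + p_d*2.548832] = 17.751490
  V(0,+0) = exp(-r*dt) * [p_u*17.751490 + p_m*4.351887 + p_d*0.402709] = 5.769228


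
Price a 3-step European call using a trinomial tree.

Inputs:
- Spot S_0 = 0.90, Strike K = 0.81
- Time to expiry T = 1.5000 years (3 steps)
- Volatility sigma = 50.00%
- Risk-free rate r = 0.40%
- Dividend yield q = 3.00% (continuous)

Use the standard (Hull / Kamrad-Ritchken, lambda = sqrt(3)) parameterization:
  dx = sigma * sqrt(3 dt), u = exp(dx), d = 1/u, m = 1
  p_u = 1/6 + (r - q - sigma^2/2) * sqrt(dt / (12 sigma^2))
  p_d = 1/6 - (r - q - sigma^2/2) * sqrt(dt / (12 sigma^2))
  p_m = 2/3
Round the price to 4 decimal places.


Answer: Price = V(0,0) = 0.2148

Derivation:
dt = T/N = 0.500000; dx = sigma*sqrt(3*dt) = 0.612372
u = exp(dx) = 1.844803; d = 1/u = 0.542063
p_u = 0.105021, p_m = 0.666667, p_d = 0.228312
Discount per step: exp(-r*dt) = 0.998002
Stock lattice S(k, j) with j the centered position index:
  k=0: S(0,+0) = 0.9000
  k=1: S(1,-1) = 0.4879; S(1,+0) = 0.9000; S(1,+1) = 1.6603
  k=2: S(2,-2) = 0.2644; S(2,-1) = 0.4879; S(2,+0) = 0.9000; S(2,+1) = 1.6603; S(2,+2) = 3.0630
  k=3: S(3,-3) = 0.1433; S(3,-2) = 0.2644; S(3,-1) = 0.4879; S(3,+0) = 0.9000; S(3,+1) = 1.6603; S(3,+2) = 3.0630; S(3,+3) = 5.6506
Terminal payoffs V(N, j) = max(S_T - K, 0):
  V(3,-3) = 0.000000; V(3,-2) = 0.000000; V(3,-1) = 0.000000; V(3,+0) = 0.090000; V(3,+1) = 0.850323; V(3,+2) = 2.252968; V(3,+3) = 4.840572
Backward induction: V(k, j) = exp(-r*dt) * [p_u * V(k+1, j+1) + p_m * V(k+1, j) + p_d * V(k+1, j-1)]
  V(2,-2) = exp(-r*dt) * [p_u*0.000000 + p_m*0.000000 + p_d*0.000000] = 0.000000
  V(2,-1) = exp(-r*dt) * [p_u*0.090000 + p_m*0.000000 + p_d*0.000000] = 0.009433
  V(2,+0) = exp(-r*dt) * [p_u*0.850323 + p_m*0.090000 + p_d*0.000000] = 0.149004
  V(2,+1) = exp(-r*dt) * [p_u*2.252968 + p_m*0.850323 + p_d*0.090000] = 0.822393
  V(2,+2) = exp(-r*dt) * [p_u*4.840572 + p_m*2.252968 + p_d*0.850323] = 2.200076
  V(1,-1) = exp(-r*dt) * [p_u*0.149004 + p_m*0.009433 + p_d*0.000000] = 0.021893
  V(1,+0) = exp(-r*dt) * [p_u*0.822393 + p_m*0.149004 + p_d*0.009433] = 0.187483
  V(1,+1) = exp(-r*dt) * [p_u*2.200076 + p_m*0.822393 + p_d*0.149004] = 0.811711
  V(0,+0) = exp(-r*dt) * [p_u*0.811711 + p_m*0.187483 + p_d*0.021893] = 0.214804


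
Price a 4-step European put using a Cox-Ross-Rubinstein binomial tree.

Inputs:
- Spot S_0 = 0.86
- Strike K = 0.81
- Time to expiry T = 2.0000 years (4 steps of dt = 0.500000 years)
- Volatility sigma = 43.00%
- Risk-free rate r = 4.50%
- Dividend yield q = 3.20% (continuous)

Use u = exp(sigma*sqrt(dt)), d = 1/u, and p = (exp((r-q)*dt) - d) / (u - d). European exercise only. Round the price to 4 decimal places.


Answer: Price = V(0,0) = 0.1497

Derivation:
dt = T/N = 0.500000
u = exp(sigma*sqrt(dt)) = 1.355345; d = 1/u = 0.737820
p = (exp((r-q)*dt) - d) / (u - d) = 0.435126
Discount per step: exp(-r*dt) = 0.977751
Stock lattice S(k, i) with i counting down-moves:
  k=0: S(0,0) = 0.8600
  k=1: S(1,0) = 1.1656; S(1,1) = 0.6345
  k=2: S(2,0) = 1.5798; S(2,1) = 0.8600; S(2,2) = 0.4682
  k=3: S(3,0) = 2.1412; S(3,1) = 1.1656; S(3,2) = 0.6345; S(3,3) = 0.3454
  k=4: S(4,0) = 2.9020; S(4,1) = 1.5798; S(4,2) = 0.8600; S(4,3) = 0.4682; S(4,4) = 0.2549
Terminal payoffs V(N, i) = max(K - S_T, 0):
  V(4,0) = 0.000000; V(4,1) = 0.000000; V(4,2) = 0.000000; V(4,3) = 0.341835; V(4,4) = 0.555141
Backward induction: V(k, i) = exp(-r*dt) * [p * V(k+1, i) + (1-p) * V(k+1, i+1)].
  V(3,0) = exp(-r*dt) * [p*0.000000 + (1-p)*0.000000] = 0.000000
  V(3,1) = exp(-r*dt) * [p*0.000000 + (1-p)*0.000000] = 0.000000
  V(3,2) = exp(-r*dt) * [p*0.000000 + (1-p)*0.341835] = 0.188798
  V(3,3) = exp(-r*dt) * [p*0.341835 + (1-p)*0.555141] = 0.452040
  V(2,0) = exp(-r*dt) * [p*0.000000 + (1-p)*0.000000] = 0.000000
  V(2,1) = exp(-r*dt) * [p*0.000000 + (1-p)*0.188798] = 0.104274
  V(2,2) = exp(-r*dt) * [p*0.188798 + (1-p)*0.452040] = 0.329987
  V(1,0) = exp(-r*dt) * [p*0.000000 + (1-p)*0.104274] = 0.057591
  V(1,1) = exp(-r*dt) * [p*0.104274 + (1-p)*0.329987] = 0.226617
  V(0,0) = exp(-r*dt) * [p*0.057591 + (1-p)*0.226617] = 0.149664


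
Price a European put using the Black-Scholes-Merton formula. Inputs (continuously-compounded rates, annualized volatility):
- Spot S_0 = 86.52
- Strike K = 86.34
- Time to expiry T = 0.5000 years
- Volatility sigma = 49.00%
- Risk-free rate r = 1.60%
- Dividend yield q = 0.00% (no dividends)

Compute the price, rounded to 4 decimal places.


Answer: Price = 11.4111

Derivation:
d1 = (ln(S/K) + (r - q + 0.5*sigma^2) * T) / (sigma * sqrt(T)) = 0.20234109
d2 = d1 - sigma * sqrt(T) = -0.14414123
exp(-rT) = 0.99203191; exp(-qT) = 1.00000000
P = K * exp(-rT) * N(-d2) - S_0 * exp(-qT) * N(-d1)
N(-d1) = 0.41982504; N(-d2) = 0.55730553
P = 86.3400 * 0.99203191 * 0.55730553 - 86.5200 * 1.00000000 * 0.41982504 = 11.4111


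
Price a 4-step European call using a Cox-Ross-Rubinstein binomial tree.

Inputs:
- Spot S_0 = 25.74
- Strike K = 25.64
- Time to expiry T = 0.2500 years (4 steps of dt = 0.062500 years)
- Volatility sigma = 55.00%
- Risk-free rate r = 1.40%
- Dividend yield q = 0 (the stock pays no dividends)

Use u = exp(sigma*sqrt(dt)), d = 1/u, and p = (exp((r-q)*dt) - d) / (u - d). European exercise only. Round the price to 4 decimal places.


dt = T/N = 0.062500
u = exp(sigma*sqrt(dt)) = 1.147402; d = 1/u = 0.871534
p = (exp((r-q)*dt) - d) / (u - d) = 0.468852
Discount per step: exp(-r*dt) = 0.999125
Stock lattice S(k, i) with i counting down-moves:
  k=0: S(0,0) = 25.7400
  k=1: S(1,0) = 29.5341; S(1,1) = 22.4333
  k=2: S(2,0) = 33.8875; S(2,1) = 25.7400; S(2,2) = 19.5514
  k=3: S(3,0) = 38.8826; S(3,1) = 29.5341; S(3,2) = 22.4333; S(3,3) = 17.0397
  k=4: S(4,0) = 44.6139; S(4,1) = 33.8875; S(4,2) = 25.7400; S(4,3) = 19.5514; S(4,4) = 14.8507
Terminal payoffs V(N, i) = max(S_T - K, 0):
  V(4,0) = 18.973933; V(4,1) = 8.247500; V(4,2) = 0.100000; V(4,3) = 0.000000; V(4,4) = 0.000000
Backward induction: V(k, i) = exp(-r*dt) * [p * V(k+1, i) + (1-p) * V(k+1, i+1)].
  V(3,0) = exp(-r*dt) * [p*18.973933 + (1-p)*8.247500] = 13.265000
  V(3,1) = exp(-r*dt) * [p*8.247500 + (1-p)*0.100000] = 3.916545
  V(3,2) = exp(-r*dt) * [p*0.100000 + (1-p)*0.000000] = 0.046844
  V(3,3) = exp(-r*dt) * [p*0.000000 + (1-p)*0.000000] = 0.000000
  V(2,0) = exp(-r*dt) * [p*13.265000 + (1-p)*3.916545] = 8.292330
  V(2,1) = exp(-r*dt) * [p*3.916545 + (1-p)*0.046844] = 1.859534
  V(2,2) = exp(-r*dt) * [p*0.046844 + (1-p)*0.000000] = 0.021944
  V(1,0) = exp(-r*dt) * [p*8.292330 + (1-p)*1.859534] = 4.871301
  V(1,1) = exp(-r*dt) * [p*1.859534 + (1-p)*0.021944] = 0.882730
  V(0,0) = exp(-r*dt) * [p*4.871301 + (1-p)*0.882730] = 2.750373

Answer: Price = V(0,0) = 2.7504


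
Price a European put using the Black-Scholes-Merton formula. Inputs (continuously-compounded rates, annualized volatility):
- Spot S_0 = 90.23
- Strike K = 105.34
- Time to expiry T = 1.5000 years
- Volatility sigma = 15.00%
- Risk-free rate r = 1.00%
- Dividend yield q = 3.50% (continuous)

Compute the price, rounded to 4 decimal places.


d1 = (ln(S/K) + (r - q + 0.5*sigma^2) * T) / (sigma * sqrt(T)) = -0.95506284
d2 = d1 - sigma * sqrt(T) = -1.13877457
exp(-rT) = 0.98511194; exp(-qT) = 0.94885432
P = K * exp(-rT) * N(-d2) - S_0 * exp(-qT) * N(-d1)
N(-d1) = 0.83022704; N(-d2) = 0.87260141
P = 105.3400 * 0.98511194 * 0.87260141 - 90.2300 * 0.94885432 * 0.83022704 = 19.4713

Answer: Price = 19.4713


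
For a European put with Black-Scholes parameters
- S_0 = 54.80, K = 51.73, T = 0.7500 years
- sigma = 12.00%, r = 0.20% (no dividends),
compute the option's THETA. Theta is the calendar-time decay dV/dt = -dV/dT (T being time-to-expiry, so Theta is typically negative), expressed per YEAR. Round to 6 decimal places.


Answer: Theta = -1.217653

Derivation:
d1 = 0.6211548920; d2 = 0.5172318435
phi(d1) = 0.3289481192; exp(-qT) = 1.0000000000; exp(-rT) = 0.9985011244
Theta = -S*exp(-qT)*phi(d1)*sigma/(2*sqrt(T)) + r*K*exp(-rT)*N(-d2) - q*S*exp(-qT)*N(-d1)
N(-d1) = 0.2672488577; N(-d2) = 0.3024971627; sqrt(T) = 0.8660254038
Term 1 = -54.8000 * 1.0000000000 * 0.3289481192 * 0.1200 / (2 * 0.8660254038) = -1.2489026433
Term 2 = 0.0020 * 51.7300 * 0.9985011244 * 0.3024971627 = 0.0312494471
Term 3 = 0 (no dividend yield, q = 0)
Theta = -1.2489026433 + (0.0312494471) + (0.0000000000) = -1.217653


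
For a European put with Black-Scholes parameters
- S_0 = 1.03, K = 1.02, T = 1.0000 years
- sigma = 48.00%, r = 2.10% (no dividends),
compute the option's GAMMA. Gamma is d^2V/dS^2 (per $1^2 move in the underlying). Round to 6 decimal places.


d1 = 0.3040753645; d2 = -0.1759246355
phi(d1) = 0.3809186488; exp(-qT) = 1.0000000000; exp(-rT) = 0.9792189646
Gamma = exp(-qT) * phi(d1) / (S * sigma * sqrt(T)) = 1.0000000000 * 0.3809186488 / (1.0300 * 0.4800 * 1.0000000000) = 0.770467

Answer: Gamma = 0.770467


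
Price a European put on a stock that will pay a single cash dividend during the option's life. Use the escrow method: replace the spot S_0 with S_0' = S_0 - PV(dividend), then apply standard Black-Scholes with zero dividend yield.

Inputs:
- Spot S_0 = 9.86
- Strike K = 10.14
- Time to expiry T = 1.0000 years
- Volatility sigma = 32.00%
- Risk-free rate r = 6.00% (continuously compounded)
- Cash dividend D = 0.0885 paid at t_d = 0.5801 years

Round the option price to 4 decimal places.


PV(D) = D * exp(-r * t_d) = 0.0885 * 0.96579276 = 0.08547266
S_0' = S_0 - PV(D) = 9.8600 - 0.08547266 = 9.77452734
d1 = (ln(S_0'/K) + (r + sigma^2/2)*T) / (sigma*sqrt(T)) = 0.23278673
d2 = d1 - sigma*sqrt(T) = -0.08721327
exp(-rT) = 0.94176453
N(-d1) = 0.40796351; N(-d2) = 0.53474901
P = K * exp(-rT) * N(-d2) - S_0' * N(-d1) = 10.1400 * 0.94176453 * 0.53474901 - 9.77452734 * 0.40796351 = 1.1189

Answer: Price = 1.1189


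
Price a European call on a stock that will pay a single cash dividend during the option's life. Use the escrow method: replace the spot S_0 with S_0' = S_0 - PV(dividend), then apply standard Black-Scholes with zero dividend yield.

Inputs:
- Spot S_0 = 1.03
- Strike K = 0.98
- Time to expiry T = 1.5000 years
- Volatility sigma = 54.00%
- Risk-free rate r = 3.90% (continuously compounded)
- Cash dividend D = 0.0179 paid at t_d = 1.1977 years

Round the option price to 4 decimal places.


Answer: Price = 0.2976

Derivation:
PV(D) = D * exp(-r * t_d) = 0.0179 * 0.95436384 = 0.01708311
S_0' = S_0 - PV(D) = 1.0300 - 0.01708311 = 1.01291689
d1 = (ln(S_0'/K) + (r + sigma^2/2)*T) / (sigma*sqrt(T)) = 0.46908769
d2 = d1 - sigma*sqrt(T) = -0.19227454
exp(-rT) = 0.94317824
N(d1) = 0.68049652; N(d2) = 0.42376358
C = S_0' * N(d1) - K * exp(-rT) * N(d2) = 1.01291689 * 0.68049652 - 0.9800 * 0.94317824 * 0.42376358 = 0.2976


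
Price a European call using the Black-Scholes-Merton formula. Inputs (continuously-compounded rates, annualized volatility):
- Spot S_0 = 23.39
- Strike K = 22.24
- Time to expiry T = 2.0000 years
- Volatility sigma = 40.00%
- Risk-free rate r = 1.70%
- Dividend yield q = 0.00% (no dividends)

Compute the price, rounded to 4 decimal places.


Answer: Price = 5.9989

Derivation:
d1 = (ln(S/K) + (r - q + 0.5*sigma^2) * T) / (sigma * sqrt(T)) = 0.43207072
d2 = d1 - sigma * sqrt(T) = -0.13361470
exp(-rT) = 0.96657150; exp(-qT) = 1.00000000
C = S_0 * exp(-qT) * N(d1) - K * exp(-rT) * N(d2)
N(d1) = 0.66715499; N(d2) = 0.44685363
C = 23.3900 * 1.00000000 * 0.66715499 - 22.2400 * 0.96657150 * 0.44685363 = 5.9989


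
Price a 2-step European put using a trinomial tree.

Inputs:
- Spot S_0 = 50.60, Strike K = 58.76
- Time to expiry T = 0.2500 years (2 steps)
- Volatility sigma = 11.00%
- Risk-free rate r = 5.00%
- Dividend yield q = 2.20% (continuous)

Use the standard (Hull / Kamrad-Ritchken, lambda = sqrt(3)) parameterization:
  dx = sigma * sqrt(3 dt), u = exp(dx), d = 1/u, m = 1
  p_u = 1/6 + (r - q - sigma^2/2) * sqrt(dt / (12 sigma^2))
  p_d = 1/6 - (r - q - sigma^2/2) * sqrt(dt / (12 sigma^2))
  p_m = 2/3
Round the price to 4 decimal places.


dt = T/N = 0.125000; dx = sigma*sqrt(3*dt) = 0.067361
u = exp(dx) = 1.069682; d = 1/u = 0.934858
p_u = 0.187033, p_m = 0.666667, p_d = 0.146301
Discount per step: exp(-r*dt) = 0.993769
Stock lattice S(k, j) with j the centered position index:
  k=0: S(0,+0) = 50.6000
  k=1: S(1,-1) = 47.3038; S(1,+0) = 50.6000; S(1,+1) = 54.1259
  k=2: S(2,-2) = 44.2223; S(2,-1) = 47.3038; S(2,+0) = 50.6000; S(2,+1) = 54.1259; S(2,+2) = 57.8975
Terminal payoffs V(N, j) = max(K - S_T, 0):
  V(2,-2) = 14.537680; V(2,-1) = 11.456201; V(2,+0) = 8.160000; V(2,+1) = 4.634115; V(2,+2) = 0.862540
Backward induction: V(k, j) = exp(-r*dt) * [p_u * V(k+1, j+1) + p_m * V(k+1, j) + p_d * V(k+1, j-1)]
  V(1,-1) = exp(-r*dt) * [p_u*8.160000 + p_m*11.456201 + p_d*14.537680] = 11.220180
  V(1,+0) = exp(-r*dt) * [p_u*4.634115 + p_m*8.160000 + p_d*11.456201] = 7.933044
  V(1,+1) = exp(-r*dt) * [p_u*0.862540 + p_m*4.634115 + p_d*8.160000] = 4.416854
  V(0,+0) = exp(-r*dt) * [p_u*4.416854 + p_m*7.933044 + p_d*11.220180] = 7.707986

Answer: Price = V(0,0) = 7.7080


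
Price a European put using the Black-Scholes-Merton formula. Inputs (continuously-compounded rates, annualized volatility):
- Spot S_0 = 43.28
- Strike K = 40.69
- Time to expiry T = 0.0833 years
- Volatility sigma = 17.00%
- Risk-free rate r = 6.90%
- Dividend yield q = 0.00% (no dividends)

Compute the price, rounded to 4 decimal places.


Answer: Price = 0.0795

Derivation:
d1 = (ln(S/K) + (r - q + 0.5*sigma^2) * T) / (sigma * sqrt(T)) = 1.39936243
d2 = d1 - sigma * sqrt(T) = 1.35029748
exp(-rT) = 0.99426879; exp(-qT) = 1.00000000
P = K * exp(-rT) * N(-d2) - S_0 * exp(-qT) * N(-d1)
N(-d1) = 0.08085216; N(-d2) = 0.08846029
P = 40.6900 * 0.99426879 * 0.08846029 - 43.2800 * 1.00000000 * 0.08085216 = 0.0795


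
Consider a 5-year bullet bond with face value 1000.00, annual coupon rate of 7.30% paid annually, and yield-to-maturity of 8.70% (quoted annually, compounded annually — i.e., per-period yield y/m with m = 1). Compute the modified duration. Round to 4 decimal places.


Answer: Modified duration = 3.9964

Derivation:
Coupon per period c = face * coupon_rate / m = 73.000000
Periods per year m = 1; per-period yield y/m = 0.087000
Number of cashflows N = 5
Cashflows (t years, CF_t, discount factor 1/(1+y/m)^(m*t), PV):
  t = 1.0000: CF_t = 73.000000, DF = 0.919963, PV = 67.157314
  t = 2.0000: CF_t = 73.000000, DF = 0.846332, PV = 61.782257
  t = 3.0000: CF_t = 73.000000, DF = 0.778595, PV = 56.837403
  t = 4.0000: CF_t = 73.000000, DF = 0.716278, PV = 52.288319
  t = 5.0000: CF_t = 1073.000000, DF = 0.658950, PV = 707.053052
Price P = sum_t PV_t = 945.118346
First compute Macaulay numerator sum_t t * PV_t:
  t * PV_t at t = 1.0000: 67.157314
  t * PV_t at t = 2.0000: 123.564515
  t * PV_t at t = 3.0000: 170.512210
  t * PV_t at t = 4.0000: 209.153278
  t * PV_t at t = 5.0000: 3535.265262
Macaulay duration D = 4105.652578 / 945.118346 = 4.344062
Modified duration = D / (1 + y/m) = 4.344062 / (1 + 0.087000) = 3.996377


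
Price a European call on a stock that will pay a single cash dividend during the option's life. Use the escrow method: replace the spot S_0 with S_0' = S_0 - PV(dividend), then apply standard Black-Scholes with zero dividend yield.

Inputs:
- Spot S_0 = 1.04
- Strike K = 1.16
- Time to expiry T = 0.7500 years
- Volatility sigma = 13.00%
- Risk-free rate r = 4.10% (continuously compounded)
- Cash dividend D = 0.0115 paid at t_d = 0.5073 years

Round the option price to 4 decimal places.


Answer: Price = 0.0147

Derivation:
PV(D) = D * exp(-r * t_d) = 0.0115 * 0.97941551 = 0.01126328
S_0' = S_0 - PV(D) = 1.0400 - 0.01126328 = 1.02873672
d1 = (ln(S_0'/K) + (r + sigma^2/2)*T) / (sigma*sqrt(T)) = -0.73724023
d2 = d1 - sigma*sqrt(T) = -0.84982353
exp(-rT) = 0.96971797
N(d1) = 0.23048814; N(d2) = 0.19771160
C = S_0' * N(d1) - K * exp(-rT) * N(d2) = 1.02873672 * 0.23048814 - 1.1600 * 0.96971797 * 0.19771160 = 0.0147


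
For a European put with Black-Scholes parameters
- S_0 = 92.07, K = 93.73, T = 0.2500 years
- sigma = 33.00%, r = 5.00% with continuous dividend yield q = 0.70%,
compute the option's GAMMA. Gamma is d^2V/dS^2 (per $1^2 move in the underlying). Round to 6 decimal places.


d1 = 0.0393536275; d2 = -0.1256463725
phi(d1) = 0.3986334774; exp(-qT) = 0.9982515304; exp(-rT) = 0.9875778005
Gamma = exp(-qT) * phi(d1) / (S * sigma * sqrt(T)) = 0.9982515304 * 0.3986334774 / (92.0700 * 0.3300 * 0.5000000000) = 0.026195

Answer: Gamma = 0.026195


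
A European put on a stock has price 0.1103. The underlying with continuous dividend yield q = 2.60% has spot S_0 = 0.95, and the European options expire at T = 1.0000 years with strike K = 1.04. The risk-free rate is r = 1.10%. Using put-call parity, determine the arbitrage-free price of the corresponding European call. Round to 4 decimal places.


Put-call parity: C - P = S_0 * exp(-qT) - K * exp(-rT).
S_0 * exp(-qT) = 0.9500 * 0.97433509 = 0.92561834
K * exp(-rT) = 1.0400 * 0.98906028 = 1.02862269
C = P + S*exp(-qT) - K*exp(-rT)
C = 0.1103 + 0.92561834 - 1.02862269 = 0.0073

Answer: Call price = 0.0073


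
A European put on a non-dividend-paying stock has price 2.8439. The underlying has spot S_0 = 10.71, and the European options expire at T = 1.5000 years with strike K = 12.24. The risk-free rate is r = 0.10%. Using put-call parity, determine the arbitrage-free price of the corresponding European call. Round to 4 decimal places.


Put-call parity: C - P = S_0 * exp(-qT) - K * exp(-rT).
S_0 * exp(-qT) = 10.7100 * 1.00000000 = 10.71000000
K * exp(-rT) = 12.2400 * 0.99850112 = 12.22165376
C = P + S*exp(-qT) - K*exp(-rT)
C = 2.8439 + 10.71000000 - 12.22165376 = 1.3322

Answer: Call price = 1.3322


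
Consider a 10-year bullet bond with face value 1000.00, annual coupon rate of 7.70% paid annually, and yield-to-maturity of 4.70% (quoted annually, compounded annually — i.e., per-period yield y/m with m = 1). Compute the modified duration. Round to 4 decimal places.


Coupon per period c = face * coupon_rate / m = 77.000000
Periods per year m = 1; per-period yield y/m = 0.047000
Number of cashflows N = 10
Cashflows (t years, CF_t, discount factor 1/(1+y/m)^(m*t), PV):
  t = 1.0000: CF_t = 77.000000, DF = 0.955110, PV = 73.543457
  t = 2.0000: CF_t = 77.000000, DF = 0.912235, PV = 70.242080
  t = 3.0000: CF_t = 77.000000, DF = 0.871284, PV = 67.088901
  t = 4.0000: CF_t = 77.000000, DF = 0.832172, PV = 64.077270
  t = 5.0000: CF_t = 77.000000, DF = 0.794816, PV = 61.200831
  t = 6.0000: CF_t = 77.000000, DF = 0.759137, PV = 58.453515
  t = 7.0000: CF_t = 77.000000, DF = 0.725059, PV = 55.829528
  t = 8.0000: CF_t = 77.000000, DF = 0.692511, PV = 53.323331
  t = 9.0000: CF_t = 77.000000, DF = 0.661424, PV = 50.929638
  t = 10.0000: CF_t = 1077.000000, DF = 0.631732, PV = 680.375845
Price P = sum_t PV_t = 1235.064396
First compute Macaulay numerator sum_t t * PV_t:
  t * PV_t at t = 1.0000: 73.543457
  t * PV_t at t = 2.0000: 140.484159
  t * PV_t at t = 3.0000: 201.266704
  t * PV_t at t = 4.0000: 256.309079
  t * PV_t at t = 5.0000: 306.004153
  t * PV_t at t = 6.0000: 350.721093
  t * PV_t at t = 7.0000: 390.806693
  t * PV_t at t = 8.0000: 426.586649
  t * PV_t at t = 9.0000: 458.366743
  t * PV_t at t = 10.0000: 6803.758447
Macaulay duration D = 9407.847178 / 1235.064396 = 7.617293
Modified duration = D / (1 + y/m) = 7.617293 / (1 + 0.047000) = 7.275351

Answer: Modified duration = 7.2754


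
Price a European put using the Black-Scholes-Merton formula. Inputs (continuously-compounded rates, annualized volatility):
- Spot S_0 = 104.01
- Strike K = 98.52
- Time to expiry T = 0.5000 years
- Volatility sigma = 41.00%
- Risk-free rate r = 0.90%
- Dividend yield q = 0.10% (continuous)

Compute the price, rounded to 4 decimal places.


d1 = (ln(S/K) + (r - q + 0.5*sigma^2) * T) / (sigma * sqrt(T)) = 0.34580100
d2 = d1 - sigma * sqrt(T) = 0.05588722
exp(-rT) = 0.99551011; exp(-qT) = 0.99950012
P = K * exp(-rT) * N(-d2) - S_0 * exp(-qT) * N(-d1)
N(-d1) = 0.36474614; N(-d2) = 0.47771583
P = 98.5200 * 0.99551011 * 0.47771583 - 104.0100 * 0.99950012 * 0.36474614 = 8.9350

Answer: Price = 8.9350


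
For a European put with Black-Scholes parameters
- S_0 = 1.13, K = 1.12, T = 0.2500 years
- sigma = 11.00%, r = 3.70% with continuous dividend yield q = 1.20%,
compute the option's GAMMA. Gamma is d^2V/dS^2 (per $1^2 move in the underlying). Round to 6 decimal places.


Answer: Gamma = 6.113113

Derivation:
d1 = 0.3027535894; d2 = 0.2477535894
phi(d1) = 0.3810714452; exp(-qT) = 0.9970044955; exp(-rT) = 0.9907926496
Gamma = exp(-qT) * phi(d1) / (S * sigma * sqrt(T)) = 0.9970044955 * 0.3810714452 / (1.1300 * 0.1100 * 0.5000000000) = 6.113113


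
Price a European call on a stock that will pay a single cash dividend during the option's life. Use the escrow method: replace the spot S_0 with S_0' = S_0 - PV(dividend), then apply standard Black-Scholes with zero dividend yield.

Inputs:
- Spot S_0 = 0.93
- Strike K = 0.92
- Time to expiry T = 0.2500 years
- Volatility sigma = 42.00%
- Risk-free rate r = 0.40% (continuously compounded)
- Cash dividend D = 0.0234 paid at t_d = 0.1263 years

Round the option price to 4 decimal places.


PV(D) = D * exp(-r * t_d) = 0.0234 * 0.99949493 = 0.02338818
S_0' = S_0 - PV(D) = 0.9300 - 0.02338818 = 0.90661182
d1 = (ln(S_0'/K) + (r + sigma^2/2)*T) / (sigma*sqrt(T)) = 0.03995574
d2 = d1 - sigma*sqrt(T) = -0.17004426
exp(-rT) = 0.99900050
N(d1) = 0.51593579; N(d2) = 0.43248766
C = S_0' * N(d1) - K * exp(-rT) * N(d2) = 0.90661182 * 0.51593579 - 0.9200 * 0.99900050 * 0.43248766 = 0.0703

Answer: Price = 0.0703


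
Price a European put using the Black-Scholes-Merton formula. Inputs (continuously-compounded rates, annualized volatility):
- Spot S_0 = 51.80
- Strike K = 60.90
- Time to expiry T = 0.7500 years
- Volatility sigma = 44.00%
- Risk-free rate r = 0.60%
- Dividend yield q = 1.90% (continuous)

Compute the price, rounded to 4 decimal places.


d1 = (ln(S/K) + (r - q + 0.5*sigma^2) * T) / (sigma * sqrt(T)) = -0.25978932
d2 = d1 - sigma * sqrt(T) = -0.64084050
exp(-rT) = 0.99551011; exp(-qT) = 0.98585105
P = K * exp(-rT) * N(-d2) - S_0 * exp(-qT) * N(-d1)
N(-d1) = 0.60248685; N(-d2) = 0.73918684
P = 60.9000 * 0.99551011 * 0.73918684 - 51.8000 * 0.98585105 * 0.60248685 = 14.0471

Answer: Price = 14.0471


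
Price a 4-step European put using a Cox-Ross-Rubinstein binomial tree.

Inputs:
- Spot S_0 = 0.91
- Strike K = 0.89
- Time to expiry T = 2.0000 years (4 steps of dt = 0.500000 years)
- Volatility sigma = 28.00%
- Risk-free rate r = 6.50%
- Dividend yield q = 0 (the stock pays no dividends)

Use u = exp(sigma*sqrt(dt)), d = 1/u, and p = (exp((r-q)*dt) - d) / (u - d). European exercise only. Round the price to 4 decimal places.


dt = T/N = 0.500000
u = exp(sigma*sqrt(dt)) = 1.218950; d = 1/u = 0.820378
p = (exp((r-q)*dt) - d) / (u - d) = 0.533544
Discount per step: exp(-r*dt) = 0.968022
Stock lattice S(k, i) with i counting down-moves:
  k=0: S(0,0) = 0.9100
  k=1: S(1,0) = 1.1092; S(1,1) = 0.7465
  k=2: S(2,0) = 1.3521; S(2,1) = 0.9100; S(2,2) = 0.6124
  k=3: S(3,0) = 1.6482; S(3,1) = 1.1092; S(3,2) = 0.7465; S(3,3) = 0.5024
  k=4: S(4,0) = 2.0090; S(4,1) = 1.3521; S(4,2) = 0.9100; S(4,3) = 0.6124; S(4,4) = 0.4122
Terminal payoffs V(N, i) = max(K - S_T, 0):
  V(4,0) = 0.000000; V(4,1) = 0.000000; V(4,2) = 0.000000; V(4,3) = 0.277552; V(4,4) = 0.477810
Backward induction: V(k, i) = exp(-r*dt) * [p * V(k+1, i) + (1-p) * V(k+1, i+1)].
  V(3,0) = exp(-r*dt) * [p*0.000000 + (1-p)*0.000000] = 0.000000
  V(3,1) = exp(-r*dt) * [p*0.000000 + (1-p)*0.000000] = 0.000000
  V(3,2) = exp(-r*dt) * [p*0.000000 + (1-p)*0.277552] = 0.125326
  V(3,3) = exp(-r*dt) * [p*0.277552 + (1-p)*0.477810] = 0.359101
  V(2,0) = exp(-r*dt) * [p*0.000000 + (1-p)*0.000000] = 0.000000
  V(2,1) = exp(-r*dt) * [p*0.000000 + (1-p)*0.125326] = 0.056589
  V(2,2) = exp(-r*dt) * [p*0.125326 + (1-p)*0.359101] = 0.226877
  V(1,0) = exp(-r*dt) * [p*0.000000 + (1-p)*0.056589] = 0.025552
  V(1,1) = exp(-r*dt) * [p*0.056589 + (1-p)*0.226877] = 0.131671
  V(0,0) = exp(-r*dt) * [p*0.025552 + (1-p)*0.131671] = 0.072652

Answer: Price = V(0,0) = 0.0727


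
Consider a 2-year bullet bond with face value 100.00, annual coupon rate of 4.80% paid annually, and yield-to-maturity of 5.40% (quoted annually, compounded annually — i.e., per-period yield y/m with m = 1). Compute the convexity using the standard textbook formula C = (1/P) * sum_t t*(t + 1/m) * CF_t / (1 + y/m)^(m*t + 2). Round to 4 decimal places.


Answer: Convexity = 5.2351

Derivation:
Coupon per period c = face * coupon_rate / m = 4.800000
Periods per year m = 1; per-period yield y/m = 0.054000
Number of cashflows N = 2
Cashflows (t years, CF_t, discount factor 1/(1+y/m)^(m*t), PV):
  t = 1.0000: CF_t = 4.800000, DF = 0.948767, PV = 4.554080
  t = 2.0000: CF_t = 104.800000, DF = 0.900158, PV = 94.336566
Price P = sum_t PV_t = 98.890645
Convexity numerator sum_t t*(t + 1/m) * CF_t / (1+y/m)^(m*t + 2):
  t = 1.0000: term = 8.198783
  t = 2.0000: term = 509.506923
Convexity = (1/P) * sum = 517.705706 / 98.890645 = 5.235133


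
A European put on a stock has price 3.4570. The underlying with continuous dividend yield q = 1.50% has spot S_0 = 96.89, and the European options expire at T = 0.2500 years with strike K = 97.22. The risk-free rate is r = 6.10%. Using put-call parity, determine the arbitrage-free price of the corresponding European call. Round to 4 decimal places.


Answer: Call price = 4.2357

Derivation:
Put-call parity: C - P = S_0 * exp(-qT) - K * exp(-rT).
S_0 * exp(-qT) = 96.8900 * 0.99625702 = 96.52734291
K * exp(-rT) = 97.2200 * 0.98486569 = 95.74864262
C = P + S*exp(-qT) - K*exp(-rT)
C = 3.4570 + 96.52734291 - 95.74864262 = 4.2357


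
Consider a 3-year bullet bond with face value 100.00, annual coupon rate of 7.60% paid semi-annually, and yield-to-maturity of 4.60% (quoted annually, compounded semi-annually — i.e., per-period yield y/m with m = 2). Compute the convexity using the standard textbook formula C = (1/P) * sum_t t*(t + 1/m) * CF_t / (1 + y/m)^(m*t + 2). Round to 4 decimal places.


Answer: Convexity = 8.9243

Derivation:
Coupon per period c = face * coupon_rate / m = 3.800000
Periods per year m = 2; per-period yield y/m = 0.023000
Number of cashflows N = 6
Cashflows (t years, CF_t, discount factor 1/(1+y/m)^(m*t), PV):
  t = 0.5000: CF_t = 3.800000, DF = 0.977517, PV = 3.714565
  t = 1.0000: CF_t = 3.800000, DF = 0.955540, PV = 3.631051
  t = 1.5000: CF_t = 3.800000, DF = 0.934056, PV = 3.549414
  t = 2.0000: CF_t = 3.800000, DF = 0.913056, PV = 3.469613
  t = 2.5000: CF_t = 3.800000, DF = 0.892528, PV = 3.391606
  t = 3.0000: CF_t = 103.800000, DF = 0.872461, PV = 90.561488
Price P = sum_t PV_t = 108.317738
Convexity numerator sum_t t*(t + 1/m) * CF_t / (1+y/m)^(m*t + 2):
  t = 0.5000: term = 1.774707
  t = 1.0000: term = 5.204420
  t = 1.5000: term = 10.174819
  t = 2.0000: term = 16.576766
  t = 2.5000: term = 24.306108
  t = 3.0000: term = 908.618516
Convexity = (1/P) * sum = 966.655336 / 108.317738 = 8.924257


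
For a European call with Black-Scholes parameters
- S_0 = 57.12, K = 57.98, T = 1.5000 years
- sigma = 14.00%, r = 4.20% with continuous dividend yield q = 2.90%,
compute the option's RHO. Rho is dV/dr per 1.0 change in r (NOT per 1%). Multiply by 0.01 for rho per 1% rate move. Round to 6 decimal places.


Answer: Rho = 38.903794

Derivation:
d1 = 0.1123044072; d2 = -0.0591598748
phi(d1) = 0.3964344104; exp(-qT) = 0.9574325541; exp(-rT) = 0.9389434737
N(d2) = 0.4764123844
Rho = K*T*exp(-rT)*N(d2) = 57.9800 * 1.5000 * 0.9389434737 * 0.4764123844 = 38.903794


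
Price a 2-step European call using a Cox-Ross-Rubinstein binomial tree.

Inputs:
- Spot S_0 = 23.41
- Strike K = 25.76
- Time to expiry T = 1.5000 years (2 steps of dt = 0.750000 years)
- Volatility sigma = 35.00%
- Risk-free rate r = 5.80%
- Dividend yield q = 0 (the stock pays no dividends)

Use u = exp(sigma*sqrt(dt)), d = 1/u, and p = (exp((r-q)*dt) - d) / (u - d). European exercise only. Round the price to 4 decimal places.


dt = T/N = 0.750000
u = exp(sigma*sqrt(dt)) = 1.354062; d = 1/u = 0.738519
p = (exp((r-q)*dt) - d) / (u - d) = 0.497027
Discount per step: exp(-r*dt) = 0.957433
Stock lattice S(k, i) with i counting down-moves:
  k=0: S(0,0) = 23.4100
  k=1: S(1,0) = 31.6986; S(1,1) = 17.2887
  k=2: S(2,0) = 42.9219; S(2,1) = 23.4100; S(2,2) = 12.7680
Terminal payoffs V(N, i) = max(S_T - K, 0):
  V(2,0) = 17.161852; V(2,1) = 0.000000; V(2,2) = 0.000000
Backward induction: V(k, i) = exp(-r*dt) * [p * V(k+1, i) + (1-p) * V(k+1, i+1)].
  V(1,0) = exp(-r*dt) * [p*17.161852 + (1-p)*0.000000] = 8.166800
  V(1,1) = exp(-r*dt) * [p*0.000000 + (1-p)*0.000000] = 0.000000
  V(0,0) = exp(-r*dt) * [p*8.166800 + (1-p)*0.000000] = 3.886330

Answer: Price = V(0,0) = 3.8863


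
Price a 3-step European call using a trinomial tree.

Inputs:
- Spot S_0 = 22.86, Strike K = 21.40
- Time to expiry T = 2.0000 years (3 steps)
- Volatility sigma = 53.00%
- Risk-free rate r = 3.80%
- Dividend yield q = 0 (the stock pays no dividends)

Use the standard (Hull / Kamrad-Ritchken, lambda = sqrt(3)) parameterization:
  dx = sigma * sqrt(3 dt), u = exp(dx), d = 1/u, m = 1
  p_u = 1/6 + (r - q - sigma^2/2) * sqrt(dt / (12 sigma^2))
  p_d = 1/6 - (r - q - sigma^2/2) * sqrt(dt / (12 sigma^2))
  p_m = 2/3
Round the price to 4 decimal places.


dt = T/N = 0.666667; dx = sigma*sqrt(3*dt) = 0.749533
u = exp(dx) = 2.116012; d = 1/u = 0.472587
p_u = 0.121105, p_m = 0.666667, p_d = 0.212228
Discount per step: exp(-r*dt) = 0.974985
Stock lattice S(k, j) with j the centered position index:
  k=0: S(0,+0) = 22.8600
  k=1: S(1,-1) = 10.8033; S(1,+0) = 22.8600; S(1,+1) = 48.3720
  k=2: S(2,-2) = 5.1055; S(2,-1) = 10.8033; S(2,+0) = 22.8600; S(2,+1) = 48.3720; S(2,+2) = 102.3558
  k=3: S(3,-3) = 2.4128; S(3,-2) = 5.1055; S(3,-1) = 10.8033; S(3,+0) = 22.8600; S(3,+1) = 48.3720; S(3,+2) = 102.3558; S(3,+3) = 216.5861
Terminal payoffs V(N, j) = max(S_T - K, 0):
  V(3,-3) = 0.000000; V(3,-2) = 0.000000; V(3,-1) = 0.000000; V(3,+0) = 1.460000; V(3,+1) = 26.972034; V(3,+2) = 80.955806; V(3,+3) = 195.186114
Backward induction: V(k, j) = exp(-r*dt) * [p_u * V(k+1, j+1) + p_m * V(k+1, j) + p_d * V(k+1, j-1)]
  V(2,-2) = exp(-r*dt) * [p_u*0.000000 + p_m*0.000000 + p_d*0.000000] = 0.000000
  V(2,-1) = exp(-r*dt) * [p_u*1.460000 + p_m*0.000000 + p_d*0.000000] = 0.172390
  V(2,+0) = exp(-r*dt) * [p_u*26.972034 + p_m*1.460000 + p_d*0.000000] = 4.133722
  V(2,+1) = exp(-r*dt) * [p_u*80.955806 + p_m*26.972034 + p_d*1.460000] = 27.392551
  V(2,+2) = exp(-r*dt) * [p_u*195.186114 + p_m*80.955806 + p_d*26.972034] = 81.248196
  V(1,-1) = exp(-r*dt) * [p_u*4.133722 + p_m*0.172390 + p_d*0.000000] = 0.600143
  V(1,+0) = exp(-r*dt) * [p_u*27.392551 + p_m*4.133722 + p_d*0.172390] = 5.956938
  V(1,+1) = exp(-r*dt) * [p_u*81.248196 + p_m*27.392551 + p_d*4.133722] = 28.253652
  V(0,+0) = exp(-r*dt) * [p_u*28.253652 + p_m*5.956938 + p_d*0.600143] = 7.332196

Answer: Price = V(0,0) = 7.3322


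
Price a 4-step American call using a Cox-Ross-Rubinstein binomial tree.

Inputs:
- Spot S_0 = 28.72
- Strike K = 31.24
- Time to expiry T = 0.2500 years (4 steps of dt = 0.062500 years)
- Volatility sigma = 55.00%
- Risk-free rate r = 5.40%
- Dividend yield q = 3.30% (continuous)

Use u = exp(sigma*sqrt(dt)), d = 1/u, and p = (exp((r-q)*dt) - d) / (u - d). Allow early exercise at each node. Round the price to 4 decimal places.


dt = T/N = 0.062500
u = exp(sigma*sqrt(dt)) = 1.147402; d = 1/u = 0.871534
p = (exp((r-q)*dt) - d) / (u - d) = 0.470440
Discount per step: exp(-r*dt) = 0.996631
Stock lattice S(k, i) with i counting down-moves:
  k=0: S(0,0) = 28.7200
  k=1: S(1,0) = 32.9534; S(1,1) = 25.0305
  k=2: S(2,0) = 37.8108; S(2,1) = 28.7200; S(2,2) = 21.8149
  k=3: S(3,0) = 43.3841; S(3,1) = 32.9534; S(3,2) = 25.0305; S(3,3) = 19.0124
  k=4: S(4,0) = 49.7790; S(4,1) = 37.8108; S(4,2) = 28.7200; S(4,3) = 21.8149; S(4,4) = 16.5700
Terminal payoffs V(N, i) = max(S_T - K, 0):
  V(4,0) = 18.539027; V(4,1) = 6.570761; V(4,2) = 0.000000; V(4,3) = 0.000000; V(4,4) = 0.000000
Backward induction: V(k, i) = exp(-r*dt) * [p * V(k+1, i) + (1-p) * V(k+1, i+1)]; then take max(V_cont, immediate exercise) for American.
  V(3,0) = exp(-r*dt) * [p*18.539027 + (1-p)*6.570761] = 12.160001; exercise = 12.144132; V(3,0) = max -> 12.160001
  V(3,1) = exp(-r*dt) * [p*6.570761 + (1-p)*0.000000] = 3.080733; exercise = 1.713377; V(3,1) = max -> 3.080733
  V(3,2) = exp(-r*dt) * [p*0.000000 + (1-p)*0.000000] = 0.000000; exercise = 0.000000; V(3,2) = max -> 0.000000
  V(3,3) = exp(-r*dt) * [p*0.000000 + (1-p)*0.000000] = 0.000000; exercise = 0.000000; V(3,3) = max -> 0.000000
  V(2,0) = exp(-r*dt) * [p*12.160001 + (1-p)*3.080733] = 7.327212; exercise = 6.570761; V(2,0) = max -> 7.327212
  V(2,1) = exp(-r*dt) * [p*3.080733 + (1-p)*0.000000] = 1.444417; exercise = 0.000000; V(2,1) = max -> 1.444417
  V(2,2) = exp(-r*dt) * [p*0.000000 + (1-p)*0.000000] = 0.000000; exercise = 0.000000; V(2,2) = max -> 0.000000
  V(1,0) = exp(-r*dt) * [p*7.327212 + (1-p)*1.444417] = 4.197727; exercise = 1.713377; V(1,0) = max -> 4.197727
  V(1,1) = exp(-r*dt) * [p*1.444417 + (1-p)*0.000000] = 0.677222; exercise = 0.000000; V(1,1) = max -> 0.677222
  V(0,0) = exp(-r*dt) * [p*4.197727 + (1-p)*0.677222] = 2.325546; exercise = 0.000000; V(0,0) = max -> 2.325546

Answer: Price = V(0,0) = 2.3255


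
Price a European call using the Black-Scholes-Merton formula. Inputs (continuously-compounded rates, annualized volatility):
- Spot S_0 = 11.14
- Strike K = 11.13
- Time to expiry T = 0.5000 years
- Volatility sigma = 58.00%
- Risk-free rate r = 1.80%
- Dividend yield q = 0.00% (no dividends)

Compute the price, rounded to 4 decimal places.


Answer: Price = 1.8564

Derivation:
d1 = (ln(S/K) + (r - q + 0.5*sigma^2) * T) / (sigma * sqrt(T)) = 0.22919542
d2 = d1 - sigma * sqrt(T) = -0.18092651
exp(-rT) = 0.99104038; exp(-qT) = 1.00000000
C = S_0 * exp(-qT) * N(d1) - K * exp(-rT) * N(d2)
N(d1) = 0.59064148; N(d2) = 0.42821263
C = 11.1400 * 1.00000000 * 0.59064148 - 11.1300 * 0.99104038 * 0.42821263 = 1.8564


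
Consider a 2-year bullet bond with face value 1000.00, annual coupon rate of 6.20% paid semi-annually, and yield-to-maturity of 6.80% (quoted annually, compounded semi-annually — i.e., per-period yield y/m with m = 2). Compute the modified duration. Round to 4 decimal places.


Coupon per period c = face * coupon_rate / m = 31.000000
Periods per year m = 2; per-period yield y/m = 0.034000
Number of cashflows N = 4
Cashflows (t years, CF_t, discount factor 1/(1+y/m)^(m*t), PV):
  t = 0.5000: CF_t = 31.000000, DF = 0.967118, PV = 29.980658
  t = 1.0000: CF_t = 31.000000, DF = 0.935317, PV = 28.994833
  t = 1.5000: CF_t = 31.000000, DF = 0.904562, PV = 28.041425
  t = 2.0000: CF_t = 1031.000000, DF = 0.874818, PV = 901.937638
Price P = sum_t PV_t = 988.954553
First compute Macaulay numerator sum_t t * PV_t:
  t * PV_t at t = 0.5000: 14.990329
  t * PV_t at t = 1.0000: 28.994833
  t * PV_t at t = 1.5000: 42.062137
  t * PV_t at t = 2.0000: 1803.875275
Macaulay duration D = 1889.922574 / 988.954553 = 1.911031
Modified duration = D / (1 + y/m) = 1.911031 / (1 + 0.034000) = 1.848192

Answer: Modified duration = 1.8482


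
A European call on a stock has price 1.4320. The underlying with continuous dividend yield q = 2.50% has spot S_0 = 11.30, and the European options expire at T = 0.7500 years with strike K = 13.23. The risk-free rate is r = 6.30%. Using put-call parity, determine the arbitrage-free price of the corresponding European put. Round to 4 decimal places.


Put-call parity: C - P = S_0 * exp(-qT) - K * exp(-rT).
S_0 * exp(-qT) = 11.3000 * 0.98142469 = 11.09009897
K * exp(-rT) = 13.2300 * 0.95384891 = 12.61942102
P = C - S*exp(-qT) + K*exp(-rT)
P = 1.4320 - 11.09009897 + 12.61942102 = 2.9613

Answer: Put price = 2.9613


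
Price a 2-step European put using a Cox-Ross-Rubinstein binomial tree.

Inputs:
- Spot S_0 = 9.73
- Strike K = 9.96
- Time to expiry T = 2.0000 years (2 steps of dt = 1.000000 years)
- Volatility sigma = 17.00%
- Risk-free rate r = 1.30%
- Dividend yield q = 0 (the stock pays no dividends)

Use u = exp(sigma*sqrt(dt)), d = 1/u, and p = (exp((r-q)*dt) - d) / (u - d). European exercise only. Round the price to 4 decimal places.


Answer: Price = V(0,0) = 0.8634

Derivation:
dt = T/N = 1.000000
u = exp(sigma*sqrt(dt)) = 1.185305; d = 1/u = 0.843665
p = (exp((r-q)*dt) - d) / (u - d) = 0.495902
Discount per step: exp(-r*dt) = 0.987084
Stock lattice S(k, i) with i counting down-moves:
  k=0: S(0,0) = 9.7300
  k=1: S(1,0) = 11.5330; S(1,1) = 8.2089
  k=2: S(2,0) = 13.6701; S(2,1) = 9.7300; S(2,2) = 6.9255
Terminal payoffs V(N, i) = max(K - S_T, 0):
  V(2,0) = 0.000000; V(2,1) = 0.230000; V(2,2) = 3.034475
Backward induction: V(k, i) = exp(-r*dt) * [p * V(k+1, i) + (1-p) * V(k+1, i+1)].
  V(1,0) = exp(-r*dt) * [p*0.000000 + (1-p)*0.230000] = 0.114445
  V(1,1) = exp(-r*dt) * [p*0.230000 + (1-p)*3.034475] = 1.622499
  V(0,0) = exp(-r*dt) * [p*0.114445 + (1-p)*1.622499] = 0.863355


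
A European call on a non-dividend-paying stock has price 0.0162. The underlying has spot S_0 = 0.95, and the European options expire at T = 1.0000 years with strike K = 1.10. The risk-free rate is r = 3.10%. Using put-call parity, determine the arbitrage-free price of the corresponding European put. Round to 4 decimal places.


Put-call parity: C - P = S_0 * exp(-qT) - K * exp(-rT).
S_0 * exp(-qT) = 0.9500 * 1.00000000 = 0.95000000
K * exp(-rT) = 1.1000 * 0.96947557 = 1.06642313
P = C - S*exp(-qT) + K*exp(-rT)
P = 0.0162 - 0.95000000 + 1.06642313 = 0.1326

Answer: Put price = 0.1326
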